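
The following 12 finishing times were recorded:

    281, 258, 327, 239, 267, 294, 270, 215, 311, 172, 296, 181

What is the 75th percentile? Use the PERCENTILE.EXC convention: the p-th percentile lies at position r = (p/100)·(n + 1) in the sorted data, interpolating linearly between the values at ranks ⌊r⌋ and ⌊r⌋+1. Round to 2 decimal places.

Sorted: 172, 181, 215, 239, 258, 267, 270, 281, 294, 296, 311, 327.
n = 12.
r = (75/100)·(12 + 1) = 9.75.
Rank 9 is 294 and rank 10 is 296.
Interpolate: 294 + 0.75·(296 − 294) = 294 + 0.75·2 = 295.5.

295.50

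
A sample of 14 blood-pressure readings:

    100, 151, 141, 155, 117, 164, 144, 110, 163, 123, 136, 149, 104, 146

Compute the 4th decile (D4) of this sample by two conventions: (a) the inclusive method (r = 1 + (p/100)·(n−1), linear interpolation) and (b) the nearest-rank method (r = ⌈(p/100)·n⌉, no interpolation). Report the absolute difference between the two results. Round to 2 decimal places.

1.00

Sorted: 100, 104, 110, 117, 123, 136, 141, 144, 146, 149, 151, 155, 163, 164.
n = 14.
(a) r = 6.2; between ranks 6 (136) and 7 (141): 137.
(b) the nearest-rank method: rank 6 → 136.
|137 − 136| = 1.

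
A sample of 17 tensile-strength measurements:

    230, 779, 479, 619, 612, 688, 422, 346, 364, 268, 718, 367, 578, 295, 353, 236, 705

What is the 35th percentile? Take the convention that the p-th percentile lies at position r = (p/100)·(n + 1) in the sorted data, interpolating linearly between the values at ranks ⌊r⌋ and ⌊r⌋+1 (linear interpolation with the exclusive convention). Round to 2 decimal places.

356.30

Sorted: 230, 236, 268, 295, 346, 353, 364, 367, 422, 479, 578, 612, 619, 688, 705, 718, 779.
n = 17.
r = (35/100)·(17 + 1) = 6.3.
Rank 6 is 353 and rank 7 is 364.
Interpolate: 353 + 0.3·(364 − 353) = 353 + 0.3·11 = 356.3.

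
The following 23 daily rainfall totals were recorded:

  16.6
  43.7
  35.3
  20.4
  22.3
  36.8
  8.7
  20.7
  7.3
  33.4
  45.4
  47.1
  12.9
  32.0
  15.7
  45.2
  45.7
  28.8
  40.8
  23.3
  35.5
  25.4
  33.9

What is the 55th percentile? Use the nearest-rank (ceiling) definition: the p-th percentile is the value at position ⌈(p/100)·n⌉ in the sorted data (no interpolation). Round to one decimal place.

Sorted: 7.3, 8.7, 12.9, 15.7, 16.6, 20.4, 20.7, 22.3, 23.3, 25.4, 28.8, 32.0, 33.4, 33.9, 35.3, 35.5, 36.8, 40.8, 43.7, 45.2, 45.4, 45.7, 47.1.
n = 23.
Position = ⌈55/100 · 23⌉ = ⌈12.65⌉ = 13.
The value at rank 13 is 33.4.

33.4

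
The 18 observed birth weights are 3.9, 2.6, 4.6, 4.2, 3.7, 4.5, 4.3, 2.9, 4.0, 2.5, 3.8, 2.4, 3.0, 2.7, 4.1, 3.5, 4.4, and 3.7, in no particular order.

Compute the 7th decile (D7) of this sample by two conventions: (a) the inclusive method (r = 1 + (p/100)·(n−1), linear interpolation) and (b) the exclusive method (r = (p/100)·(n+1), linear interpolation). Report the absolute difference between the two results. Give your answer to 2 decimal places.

0.04

Sorted: 2.4, 2.5, 2.6, 2.7, 2.9, 3.0, 3.5, 3.7, 3.7, 3.8, 3.9, 4.0, 4.1, 4.2, 4.3, 4.4, 4.5, 4.6.
n = 18.
(a) r = 12.9; between ranks 12 (4.0) and 13 (4.1): 4.09.
(b) r = 13.3; between ranks 13 (4.1) and 14 (4.2): 4.13.
|4.09 − 4.13| = 0.04.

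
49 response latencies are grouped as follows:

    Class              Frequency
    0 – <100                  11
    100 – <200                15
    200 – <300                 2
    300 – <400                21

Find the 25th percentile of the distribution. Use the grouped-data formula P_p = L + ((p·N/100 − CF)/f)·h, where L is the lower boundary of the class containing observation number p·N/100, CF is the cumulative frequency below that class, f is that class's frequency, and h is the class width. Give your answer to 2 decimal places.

N = 49; target position k = 25/100 · 49 = 12.25.
Cumulative frequencies: 11, 26, 28, 49.
Observation 12.25 falls in the class 100 – <200.
L = 100, CF = 11, f = 15, h = 100.
P25 = 100 + ((12.25 − 11)/15)·100 = 100 + 8.33333 = 108.333.

108.33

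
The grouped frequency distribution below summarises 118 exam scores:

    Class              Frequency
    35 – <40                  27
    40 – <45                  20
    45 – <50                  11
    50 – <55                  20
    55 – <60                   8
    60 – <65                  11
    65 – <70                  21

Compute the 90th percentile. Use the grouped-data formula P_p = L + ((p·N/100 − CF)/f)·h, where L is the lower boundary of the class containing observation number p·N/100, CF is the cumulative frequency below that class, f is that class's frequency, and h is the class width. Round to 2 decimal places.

N = 118; target position k = 90/100 · 118 = 106.2.
Cumulative frequencies: 27, 47, 58, 78, 86, 97, 118.
Observation 106.2 falls in the class 65 – <70.
L = 65, CF = 97, f = 21, h = 5.
P90 = 65 + ((106.2 − 97)/21)·5 = 65 + 2.19048 = 67.1905.

67.19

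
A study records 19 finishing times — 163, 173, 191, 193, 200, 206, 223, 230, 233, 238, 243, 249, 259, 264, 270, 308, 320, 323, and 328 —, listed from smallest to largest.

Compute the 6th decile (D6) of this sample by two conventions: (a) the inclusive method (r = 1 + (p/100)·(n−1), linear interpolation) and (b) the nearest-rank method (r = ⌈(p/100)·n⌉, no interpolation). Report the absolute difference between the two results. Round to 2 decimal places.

n = 19.
(a) r = 11.8; between ranks 11 (243) and 12 (249): 247.8.
(b) the nearest-rank method: rank 12 → 249.
|247.8 − 249| = 1.2.

1.20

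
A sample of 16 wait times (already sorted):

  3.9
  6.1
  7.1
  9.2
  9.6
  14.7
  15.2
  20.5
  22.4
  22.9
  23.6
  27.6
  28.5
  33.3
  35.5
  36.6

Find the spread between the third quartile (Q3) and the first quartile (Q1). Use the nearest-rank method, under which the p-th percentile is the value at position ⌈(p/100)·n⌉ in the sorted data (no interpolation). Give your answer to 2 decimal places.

n = 16.
P25: rank ⌈25/100·16⌉ = 4 → 9.2.
P75: rank ⌈75/100·16⌉ = 12 → 27.6.
Difference: 27.6 − 9.2 = 18.4.

18.40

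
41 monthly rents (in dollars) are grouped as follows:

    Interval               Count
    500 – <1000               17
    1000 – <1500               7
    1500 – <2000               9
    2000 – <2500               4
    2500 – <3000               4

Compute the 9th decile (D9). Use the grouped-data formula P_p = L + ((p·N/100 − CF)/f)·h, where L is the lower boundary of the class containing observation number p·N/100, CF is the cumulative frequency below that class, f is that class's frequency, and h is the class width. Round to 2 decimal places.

2487.50

N = 41; target position k = 90/100 · 41 = 36.9.
Cumulative frequencies: 17, 24, 33, 37, 41.
Observation 36.9 falls in the class 2000 – <2500.
L = 2000, CF = 33, f = 4, h = 500.
P90 = 2000 + ((36.9 − 33)/4)·500 = 2000 + 487.5 = 2487.5.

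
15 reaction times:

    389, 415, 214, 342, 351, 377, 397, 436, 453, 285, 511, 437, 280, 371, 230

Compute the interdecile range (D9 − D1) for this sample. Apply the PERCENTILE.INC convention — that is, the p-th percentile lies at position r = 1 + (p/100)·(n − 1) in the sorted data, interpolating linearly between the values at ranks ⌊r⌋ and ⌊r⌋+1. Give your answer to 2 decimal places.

196.60

Sorted: 214, 230, 280, 285, 342, 351, 371, 377, 389, 397, 415, 436, 437, 453, 511.
n = 15.
P10: r = 2.4; ranks 2–3 are 230, 280; interpolating gives 250.
P90: r = 13.6; ranks 13–14 are 437, 453; interpolating gives 446.6.
Difference: 446.6 − 250 = 196.6.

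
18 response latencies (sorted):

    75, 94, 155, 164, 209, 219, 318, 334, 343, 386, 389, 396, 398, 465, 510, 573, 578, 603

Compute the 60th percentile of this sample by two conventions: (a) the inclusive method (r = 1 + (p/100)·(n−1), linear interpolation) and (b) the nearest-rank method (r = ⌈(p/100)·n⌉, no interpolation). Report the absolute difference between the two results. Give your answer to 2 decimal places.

n = 18.
(a) r = 11.2; between ranks 11 (389) and 12 (396): 390.4.
(b) the nearest-rank method: rank 11 → 389.
|390.4 − 389| = 1.4.

1.40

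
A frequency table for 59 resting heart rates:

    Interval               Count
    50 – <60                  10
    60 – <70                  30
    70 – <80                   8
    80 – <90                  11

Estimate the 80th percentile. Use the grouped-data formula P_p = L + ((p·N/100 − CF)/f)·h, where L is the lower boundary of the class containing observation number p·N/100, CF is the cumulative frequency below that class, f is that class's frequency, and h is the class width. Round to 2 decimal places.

N = 59; target position k = 80/100 · 59 = 47.2.
Cumulative frequencies: 10, 40, 48, 59.
Observation 47.2 falls in the class 70 – <80.
L = 70, CF = 40, f = 8, h = 10.
P80 = 70 + ((47.2 − 40)/8)·10 = 70 + 9 = 79.

79.00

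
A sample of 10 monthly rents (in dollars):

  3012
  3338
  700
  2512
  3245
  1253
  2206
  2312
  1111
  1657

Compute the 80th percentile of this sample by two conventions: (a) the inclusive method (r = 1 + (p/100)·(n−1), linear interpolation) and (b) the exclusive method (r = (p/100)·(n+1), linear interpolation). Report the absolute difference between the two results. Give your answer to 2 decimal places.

Sorted: 700, 1111, 1253, 1657, 2206, 2312, 2512, 3012, 3245, 3338.
n = 10.
(a) r = 8.2; between ranks 8 (3012) and 9 (3245): 3058.6.
(b) r = 8.8; between ranks 8 (3012) and 9 (3245): 3198.4.
|3058.6 − 3198.4| = 139.8.

139.80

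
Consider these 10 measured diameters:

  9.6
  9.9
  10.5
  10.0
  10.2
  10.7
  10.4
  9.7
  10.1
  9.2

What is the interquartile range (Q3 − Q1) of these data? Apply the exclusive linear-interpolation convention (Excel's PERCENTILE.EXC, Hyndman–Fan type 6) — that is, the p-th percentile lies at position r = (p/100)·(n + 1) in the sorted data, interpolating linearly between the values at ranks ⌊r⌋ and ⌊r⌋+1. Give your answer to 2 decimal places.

0.75

Sorted: 9.2, 9.6, 9.7, 9.9, 10.0, 10.1, 10.2, 10.4, 10.5, 10.7.
n = 10.
P25: r = 2.75; ranks 2–3 are 9.6, 9.7; interpolating gives 9.675.
P75: r = 8.25; ranks 8–9 are 10.4, 10.5; interpolating gives 10.425.
Difference: 10.425 − 9.675 = 0.75.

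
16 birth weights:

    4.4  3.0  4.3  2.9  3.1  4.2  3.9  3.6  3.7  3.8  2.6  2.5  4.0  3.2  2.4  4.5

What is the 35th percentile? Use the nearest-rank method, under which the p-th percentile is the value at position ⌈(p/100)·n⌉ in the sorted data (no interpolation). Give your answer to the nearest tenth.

3.1

Sorted: 2.4, 2.5, 2.6, 2.9, 3.0, 3.1, 3.2, 3.6, 3.7, 3.8, 3.9, 4.0, 4.2, 4.3, 4.4, 4.5.
n = 16.
Position = ⌈35/100 · 16⌉ = ⌈5.6⌉ = 6.
The value at rank 6 is 3.1.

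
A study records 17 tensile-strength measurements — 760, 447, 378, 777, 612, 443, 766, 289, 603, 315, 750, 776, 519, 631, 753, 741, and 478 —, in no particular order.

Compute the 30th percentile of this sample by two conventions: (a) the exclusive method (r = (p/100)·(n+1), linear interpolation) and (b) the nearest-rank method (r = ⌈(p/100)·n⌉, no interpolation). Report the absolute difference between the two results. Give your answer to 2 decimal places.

18.60

Sorted: 289, 315, 378, 443, 447, 478, 519, 603, 612, 631, 741, 750, 753, 760, 766, 776, 777.
n = 17.
(a) r = 5.4; between ranks 5 (447) and 6 (478): 459.4.
(b) the nearest-rank method: rank 6 → 478.
|459.4 − 478| = 18.6.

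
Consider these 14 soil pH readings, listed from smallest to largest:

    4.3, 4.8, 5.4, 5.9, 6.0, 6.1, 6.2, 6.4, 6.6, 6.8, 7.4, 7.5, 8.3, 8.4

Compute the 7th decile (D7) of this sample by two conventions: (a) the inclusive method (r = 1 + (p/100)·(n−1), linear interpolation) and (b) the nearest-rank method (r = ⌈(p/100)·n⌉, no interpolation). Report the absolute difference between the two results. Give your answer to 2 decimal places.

0.06

n = 14.
(a) r = 10.1; between ranks 10 (6.8) and 11 (7.4): 6.86.
(b) the nearest-rank method: rank 10 → 6.8.
|6.86 − 6.8| = 0.06.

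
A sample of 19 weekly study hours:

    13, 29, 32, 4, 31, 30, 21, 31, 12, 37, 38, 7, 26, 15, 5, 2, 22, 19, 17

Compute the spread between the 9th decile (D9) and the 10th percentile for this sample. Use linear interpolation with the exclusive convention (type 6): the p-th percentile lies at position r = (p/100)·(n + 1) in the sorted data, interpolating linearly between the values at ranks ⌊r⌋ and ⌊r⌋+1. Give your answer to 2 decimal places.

33.00

Sorted: 2, 4, 5, 7, 12, 13, 15, 17, 19, 21, 22, 26, 29, 30, 31, 31, 32, 37, 38.
n = 19.
P10: r = 2 (integer) → 4.
P90: r = 18 (integer) → 37.
Difference: 37 − 4 = 33.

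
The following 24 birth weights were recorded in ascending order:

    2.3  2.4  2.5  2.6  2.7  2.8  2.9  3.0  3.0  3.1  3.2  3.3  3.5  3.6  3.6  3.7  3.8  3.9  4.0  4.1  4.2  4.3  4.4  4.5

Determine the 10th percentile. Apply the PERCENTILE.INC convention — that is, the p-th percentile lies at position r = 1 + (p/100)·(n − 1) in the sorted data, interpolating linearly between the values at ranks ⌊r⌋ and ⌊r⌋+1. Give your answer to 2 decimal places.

n = 24.
r = 1 + (10/100)·(24 − 1) = 1 + 2.3 = 3.3.
Rank 3 is 2.5 and rank 4 is 2.6.
Interpolate: 2.5 + 0.3·(2.6 − 2.5) = 2.5 + 0.3·0.1 = 2.53.

2.53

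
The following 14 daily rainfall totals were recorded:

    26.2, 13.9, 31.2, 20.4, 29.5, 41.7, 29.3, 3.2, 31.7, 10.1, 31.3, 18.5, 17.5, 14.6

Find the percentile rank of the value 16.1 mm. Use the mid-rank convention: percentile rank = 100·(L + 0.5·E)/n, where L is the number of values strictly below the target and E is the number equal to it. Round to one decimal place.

Sorted: 3.2, 10.1, 13.9, 14.6, 17.5, 18.5, 20.4, 26.2, 29.3, 29.5, 31.2, 31.3, 31.7, 41.7.
Count below 16.1: L = 4; count equal: E = 0; n = 14.
Percentile rank = 100·(4 + 0.5·0)/14 = 100·4/14 = 28.57.

28.6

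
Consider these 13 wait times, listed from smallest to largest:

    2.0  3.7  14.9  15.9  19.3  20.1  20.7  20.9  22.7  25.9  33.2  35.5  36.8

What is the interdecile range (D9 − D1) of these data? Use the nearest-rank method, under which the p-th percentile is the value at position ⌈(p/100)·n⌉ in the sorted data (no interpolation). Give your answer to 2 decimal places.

31.80

n = 13.
P10: rank ⌈10/100·13⌉ = 2 → 3.7.
P90: rank ⌈90/100·13⌉ = 12 → 35.5.
Difference: 35.5 − 3.7 = 31.8.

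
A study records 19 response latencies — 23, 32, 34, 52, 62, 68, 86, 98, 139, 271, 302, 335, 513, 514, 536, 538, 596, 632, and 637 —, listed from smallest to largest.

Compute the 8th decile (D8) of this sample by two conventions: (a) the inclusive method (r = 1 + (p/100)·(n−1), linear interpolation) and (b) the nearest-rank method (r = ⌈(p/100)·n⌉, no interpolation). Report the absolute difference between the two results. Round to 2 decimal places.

1.20

n = 19.
(a) r = 15.4; between ranks 15 (536) and 16 (538): 536.8.
(b) the nearest-rank method: rank 16 → 538.
|536.8 − 538| = 1.2.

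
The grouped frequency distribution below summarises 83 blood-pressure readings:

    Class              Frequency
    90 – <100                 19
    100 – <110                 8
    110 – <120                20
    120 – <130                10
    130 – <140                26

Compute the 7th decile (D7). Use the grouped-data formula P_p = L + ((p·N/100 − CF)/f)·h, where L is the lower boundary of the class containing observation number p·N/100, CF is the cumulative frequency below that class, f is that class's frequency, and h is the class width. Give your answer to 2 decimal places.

130.42

N = 83; target position k = 70/100 · 83 = 58.1.
Cumulative frequencies: 19, 27, 47, 57, 83.
Observation 58.1 falls in the class 130 – <140.
L = 130, CF = 57, f = 26, h = 10.
P70 = 130 + ((58.1 − 57)/26)·10 = 130 + 0.423077 = 130.423.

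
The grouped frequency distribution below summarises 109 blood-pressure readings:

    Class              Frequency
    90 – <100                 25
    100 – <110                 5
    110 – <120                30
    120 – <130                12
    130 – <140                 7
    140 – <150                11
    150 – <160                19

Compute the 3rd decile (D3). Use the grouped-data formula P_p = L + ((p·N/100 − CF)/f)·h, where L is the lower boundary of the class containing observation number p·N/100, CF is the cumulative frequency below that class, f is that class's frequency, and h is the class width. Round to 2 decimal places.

110.90

N = 109; target position k = 30/100 · 109 = 32.7.
Cumulative frequencies: 25, 30, 60, 72, 79, 90, 109.
Observation 32.7 falls in the class 110 – <120.
L = 110, CF = 30, f = 30, h = 10.
P30 = 110 + ((32.7 − 30)/30)·10 = 110 + 0.9 = 110.9.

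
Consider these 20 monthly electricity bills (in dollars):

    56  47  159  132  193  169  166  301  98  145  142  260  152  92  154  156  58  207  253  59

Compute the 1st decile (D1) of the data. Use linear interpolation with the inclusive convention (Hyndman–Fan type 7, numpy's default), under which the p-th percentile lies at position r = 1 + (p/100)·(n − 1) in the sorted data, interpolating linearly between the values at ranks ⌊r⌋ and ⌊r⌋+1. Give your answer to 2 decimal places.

Sorted: 47, 56, 58, 59, 92, 98, 132, 142, 145, 152, 154, 156, 159, 166, 169, 193, 207, 253, 260, 301.
n = 20.
r = 1 + (10/100)·(20 − 1) = 1 + 1.9 = 2.9.
Rank 2 is 56 and rank 3 is 58.
Interpolate: 56 + 0.9·(58 − 56) = 56 + 0.9·2 = 57.8.

57.80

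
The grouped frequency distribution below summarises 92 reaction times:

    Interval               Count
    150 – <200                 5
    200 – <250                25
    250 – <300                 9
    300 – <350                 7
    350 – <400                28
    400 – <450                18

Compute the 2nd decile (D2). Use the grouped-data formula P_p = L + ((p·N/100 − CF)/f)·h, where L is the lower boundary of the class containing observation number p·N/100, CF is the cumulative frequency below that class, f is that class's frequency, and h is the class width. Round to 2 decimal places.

226.80

N = 92; target position k = 20/100 · 92 = 18.4.
Cumulative frequencies: 5, 30, 39, 46, 74, 92.
Observation 18.4 falls in the class 200 – <250.
L = 200, CF = 5, f = 25, h = 50.
P20 = 200 + ((18.4 − 5)/25)·50 = 200 + 26.8 = 226.8.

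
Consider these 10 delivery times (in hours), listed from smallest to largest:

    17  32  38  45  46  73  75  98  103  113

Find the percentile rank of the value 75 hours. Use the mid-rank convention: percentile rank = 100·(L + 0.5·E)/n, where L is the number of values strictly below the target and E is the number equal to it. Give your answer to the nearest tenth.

Count below 75: L = 6; count equal: E = 1; n = 10.
Percentile rank = 100·(6 + 0.5·1)/10 = 100·6.5/10 = 65.

65.0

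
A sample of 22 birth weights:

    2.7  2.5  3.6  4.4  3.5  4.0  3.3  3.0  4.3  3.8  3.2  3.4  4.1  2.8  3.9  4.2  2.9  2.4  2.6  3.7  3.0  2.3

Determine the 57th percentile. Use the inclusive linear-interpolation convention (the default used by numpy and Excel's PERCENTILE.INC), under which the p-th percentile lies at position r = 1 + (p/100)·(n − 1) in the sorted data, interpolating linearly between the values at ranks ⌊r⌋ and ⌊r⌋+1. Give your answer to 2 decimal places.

Sorted: 2.3, 2.4, 2.5, 2.6, 2.7, 2.8, 2.9, 3.0, 3.0, 3.2, 3.3, 3.4, 3.5, 3.6, 3.7, 3.8, 3.9, 4.0, 4.1, 4.2, 4.3, 4.4.
n = 22.
r = 1 + (57/100)·(22 − 1) = 1 + 11.97 = 12.97.
Rank 12 is 3.4 and rank 13 is 3.5.
Interpolate: 3.4 + 0.97·(3.5 − 3.4) = 3.4 + 0.97·0.1 = 3.497.

3.50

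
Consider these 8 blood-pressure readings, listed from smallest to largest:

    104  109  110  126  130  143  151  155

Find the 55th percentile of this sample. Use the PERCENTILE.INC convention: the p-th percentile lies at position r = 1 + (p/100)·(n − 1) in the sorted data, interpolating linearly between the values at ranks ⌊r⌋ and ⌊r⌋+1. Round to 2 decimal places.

129.40

n = 8.
r = 1 + (55/100)·(8 − 1) = 1 + 3.85 = 4.85.
Rank 4 is 126 and rank 5 is 130.
Interpolate: 126 + 0.85·(130 − 126) = 126 + 0.85·4 = 129.4.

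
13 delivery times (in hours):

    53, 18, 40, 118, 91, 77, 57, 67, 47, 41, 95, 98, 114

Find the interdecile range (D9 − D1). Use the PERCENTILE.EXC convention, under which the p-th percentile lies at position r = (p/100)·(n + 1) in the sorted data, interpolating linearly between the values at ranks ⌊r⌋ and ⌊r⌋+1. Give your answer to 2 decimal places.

89.60

Sorted: 18, 40, 41, 47, 53, 57, 67, 77, 91, 95, 98, 114, 118.
n = 13.
P10: r = 1.4; ranks 1–2 are 18, 40; interpolating gives 26.8.
P90: r = 12.6; ranks 12–13 are 114, 118; interpolating gives 116.4.
Difference: 116.4 − 26.8 = 89.6.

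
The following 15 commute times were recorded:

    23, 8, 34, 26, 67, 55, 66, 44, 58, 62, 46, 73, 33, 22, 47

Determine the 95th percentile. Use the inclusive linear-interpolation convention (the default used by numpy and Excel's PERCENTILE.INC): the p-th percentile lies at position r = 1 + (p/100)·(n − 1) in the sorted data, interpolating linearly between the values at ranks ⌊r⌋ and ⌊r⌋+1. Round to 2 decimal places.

68.80

Sorted: 8, 22, 23, 26, 33, 34, 44, 46, 47, 55, 58, 62, 66, 67, 73.
n = 15.
r = 1 + (95/100)·(15 − 1) = 1 + 13.3 = 14.3.
Rank 14 is 67 and rank 15 is 73.
Interpolate: 67 + 0.3·(73 − 67) = 67 + 0.3·6 = 68.8.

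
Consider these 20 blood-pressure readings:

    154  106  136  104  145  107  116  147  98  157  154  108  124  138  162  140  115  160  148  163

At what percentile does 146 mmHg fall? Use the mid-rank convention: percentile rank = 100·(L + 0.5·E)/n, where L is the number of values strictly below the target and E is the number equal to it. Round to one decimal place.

Sorted: 98, 104, 106, 107, 108, 115, 116, 124, 136, 138, 140, 145, 147, 148, 154, 154, 157, 160, 162, 163.
Count below 146: L = 12; count equal: E = 0; n = 20.
Percentile rank = 100·(12 + 0.5·0)/20 = 100·12/20 = 60.

60.0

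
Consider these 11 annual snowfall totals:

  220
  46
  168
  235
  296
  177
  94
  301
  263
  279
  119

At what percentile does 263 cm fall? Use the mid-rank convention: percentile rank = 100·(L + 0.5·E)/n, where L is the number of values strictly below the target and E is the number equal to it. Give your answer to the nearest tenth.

Sorted: 46, 94, 119, 168, 177, 220, 235, 263, 279, 296, 301.
Count below 263: L = 7; count equal: E = 1; n = 11.
Percentile rank = 100·(7 + 0.5·1)/11 = 100·7.5/11 = 68.18.

68.2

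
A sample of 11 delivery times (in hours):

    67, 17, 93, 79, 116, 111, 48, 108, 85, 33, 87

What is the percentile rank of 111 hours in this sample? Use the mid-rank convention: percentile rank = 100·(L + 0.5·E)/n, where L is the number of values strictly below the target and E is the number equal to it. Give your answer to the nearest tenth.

Sorted: 17, 33, 48, 67, 79, 85, 87, 93, 108, 111, 116.
Count below 111: L = 9; count equal: E = 1; n = 11.
Percentile rank = 100·(9 + 0.5·1)/11 = 100·9.5/11 = 86.36.

86.4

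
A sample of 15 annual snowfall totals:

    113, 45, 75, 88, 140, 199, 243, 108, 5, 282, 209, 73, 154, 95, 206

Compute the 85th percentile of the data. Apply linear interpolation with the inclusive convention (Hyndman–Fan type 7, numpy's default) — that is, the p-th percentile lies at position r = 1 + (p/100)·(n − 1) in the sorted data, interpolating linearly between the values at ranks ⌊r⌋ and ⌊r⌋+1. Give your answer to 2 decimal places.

Sorted: 5, 45, 73, 75, 88, 95, 108, 113, 140, 154, 199, 206, 209, 243, 282.
n = 15.
r = 1 + (85/100)·(15 − 1) = 1 + 11.9 = 12.9.
Rank 12 is 206 and rank 13 is 209.
Interpolate: 206 + 0.9·(209 − 206) = 206 + 0.9·3 = 208.7.

208.70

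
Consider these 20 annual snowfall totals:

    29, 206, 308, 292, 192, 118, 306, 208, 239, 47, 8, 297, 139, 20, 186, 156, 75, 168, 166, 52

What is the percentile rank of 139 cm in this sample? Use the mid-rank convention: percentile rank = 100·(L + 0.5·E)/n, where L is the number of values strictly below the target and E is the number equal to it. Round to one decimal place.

37.5

Sorted: 8, 20, 29, 47, 52, 75, 118, 139, 156, 166, 168, 186, 192, 206, 208, 239, 292, 297, 306, 308.
Count below 139: L = 7; count equal: E = 1; n = 20.
Percentile rank = 100·(7 + 0.5·1)/20 = 100·7.5/20 = 37.5.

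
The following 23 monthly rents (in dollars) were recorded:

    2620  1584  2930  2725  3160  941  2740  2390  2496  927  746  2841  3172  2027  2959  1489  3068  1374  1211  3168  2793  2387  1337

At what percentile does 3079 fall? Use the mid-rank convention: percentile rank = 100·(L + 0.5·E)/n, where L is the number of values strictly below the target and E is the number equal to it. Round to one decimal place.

Sorted: 746, 927, 941, 1211, 1337, 1374, 1489, 1584, 2027, 2387, 2390, 2496, 2620, 2725, 2740, 2793, 2841, 2930, 2959, 3068, 3160, 3168, 3172.
Count below 3079: L = 20; count equal: E = 0; n = 23.
Percentile rank = 100·(20 + 0.5·0)/23 = 100·20/23 = 86.96.

87.0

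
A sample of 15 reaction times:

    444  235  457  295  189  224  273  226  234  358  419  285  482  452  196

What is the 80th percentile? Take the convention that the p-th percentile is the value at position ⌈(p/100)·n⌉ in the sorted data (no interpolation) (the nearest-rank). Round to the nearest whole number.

444

Sorted: 189, 196, 224, 226, 234, 235, 273, 285, 295, 358, 419, 444, 452, 457, 482.
n = 15.
Position = ⌈80/100 · 15⌉ = ⌈12⌉ = 12.
The value at rank 12 is 444.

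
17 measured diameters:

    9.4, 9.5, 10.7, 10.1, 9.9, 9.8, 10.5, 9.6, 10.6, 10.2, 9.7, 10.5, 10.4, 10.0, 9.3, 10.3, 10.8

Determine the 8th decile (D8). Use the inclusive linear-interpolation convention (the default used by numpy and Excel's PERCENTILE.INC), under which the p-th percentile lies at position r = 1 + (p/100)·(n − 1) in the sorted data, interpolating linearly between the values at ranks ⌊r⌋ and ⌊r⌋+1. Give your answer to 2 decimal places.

10.50

Sorted: 9.3, 9.4, 9.5, 9.6, 9.7, 9.8, 9.9, 10.0, 10.1, 10.2, 10.3, 10.4, 10.5, 10.5, 10.6, 10.7, 10.8.
n = 17.
r = 1 + (80/100)·(17 − 1) = 1 + 12.8 = 13.8.
Rank 13 is 10.5 and rank 14 is 10.5.
Interpolate: 10.5 + 0.8·(10.5 − 10.5) = 10.5 + 0.8·0 = 10.5.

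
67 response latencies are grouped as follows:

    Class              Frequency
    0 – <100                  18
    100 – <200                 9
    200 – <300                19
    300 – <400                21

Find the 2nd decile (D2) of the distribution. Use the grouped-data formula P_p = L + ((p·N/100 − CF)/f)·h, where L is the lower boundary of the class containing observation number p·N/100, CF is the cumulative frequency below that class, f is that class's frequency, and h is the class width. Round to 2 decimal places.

74.44

N = 67; target position k = 20/100 · 67 = 13.4.
Cumulative frequencies: 18, 27, 46, 67.
Observation 13.4 falls in the class 0 – <100.
L = 0, CF = 0, f = 18, h = 100.
P20 = 0 + ((13.4 − 0)/18)·100 = 0 + 74.4444 = 74.4444.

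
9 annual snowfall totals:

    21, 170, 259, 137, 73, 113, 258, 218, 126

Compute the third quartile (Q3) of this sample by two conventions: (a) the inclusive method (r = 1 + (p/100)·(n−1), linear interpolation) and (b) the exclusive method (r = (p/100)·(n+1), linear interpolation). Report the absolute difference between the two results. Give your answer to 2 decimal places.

Sorted: 21, 73, 113, 126, 137, 170, 218, 258, 259.
n = 9.
(a) r = 7 → value at rank 7 = 218.
(b) r = 7.5; between ranks 7 (218) and 8 (258): 238.
|218 − 238| = 20.

20.00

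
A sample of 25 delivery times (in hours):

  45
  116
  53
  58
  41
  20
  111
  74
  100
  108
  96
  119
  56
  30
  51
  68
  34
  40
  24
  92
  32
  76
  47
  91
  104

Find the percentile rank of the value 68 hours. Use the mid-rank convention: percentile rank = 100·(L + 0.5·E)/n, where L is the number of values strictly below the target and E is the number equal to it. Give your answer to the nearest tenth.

54.0

Sorted: 20, 24, 30, 32, 34, 40, 41, 45, 47, 51, 53, 56, 58, 68, 74, 76, 91, 92, 96, 100, 104, 108, 111, 116, 119.
Count below 68: L = 13; count equal: E = 1; n = 25.
Percentile rank = 100·(13 + 0.5·1)/25 = 100·13.5/25 = 54.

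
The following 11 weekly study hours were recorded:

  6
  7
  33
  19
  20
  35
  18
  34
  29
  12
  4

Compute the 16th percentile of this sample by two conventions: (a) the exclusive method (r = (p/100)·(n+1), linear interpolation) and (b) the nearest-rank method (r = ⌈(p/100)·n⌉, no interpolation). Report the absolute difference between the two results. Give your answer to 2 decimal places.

0.16

Sorted: 4, 6, 7, 12, 18, 19, 20, 29, 33, 34, 35.
n = 11.
(a) r = 1.92; between ranks 1 (4) and 2 (6): 5.84.
(b) the nearest-rank method: rank 2 → 6.
|5.84 − 6| = 0.16.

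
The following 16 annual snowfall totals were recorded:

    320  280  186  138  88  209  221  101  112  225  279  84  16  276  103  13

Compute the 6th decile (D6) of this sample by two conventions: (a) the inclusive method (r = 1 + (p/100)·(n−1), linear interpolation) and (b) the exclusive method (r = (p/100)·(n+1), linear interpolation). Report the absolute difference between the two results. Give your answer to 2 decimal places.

2.40

Sorted: 13, 16, 84, 88, 101, 103, 112, 138, 186, 209, 221, 225, 276, 279, 280, 320.
n = 16.
(a) r = 10 → value at rank 10 = 209.
(b) r = 10.2; between ranks 10 (209) and 11 (221): 211.4.
|209 − 211.4| = 2.4.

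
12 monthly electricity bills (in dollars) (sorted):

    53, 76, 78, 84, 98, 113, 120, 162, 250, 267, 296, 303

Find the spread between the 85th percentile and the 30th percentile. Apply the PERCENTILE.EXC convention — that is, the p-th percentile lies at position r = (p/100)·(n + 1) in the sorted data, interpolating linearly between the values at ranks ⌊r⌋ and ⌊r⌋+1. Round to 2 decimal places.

n = 12.
P30: r = 3.9; ranks 3–4 are 78, 84; interpolating gives 83.4.
P85: r = 11.05; ranks 11–12 are 296, 303; interpolating gives 296.35.
Difference: 296.35 − 83.4 = 212.95.

212.95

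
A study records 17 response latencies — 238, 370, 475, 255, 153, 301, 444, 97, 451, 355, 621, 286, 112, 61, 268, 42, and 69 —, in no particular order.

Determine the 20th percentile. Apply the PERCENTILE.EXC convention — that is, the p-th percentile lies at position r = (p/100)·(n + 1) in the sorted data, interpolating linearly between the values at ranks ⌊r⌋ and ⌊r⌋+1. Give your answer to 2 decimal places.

85.80

Sorted: 42, 61, 69, 97, 112, 153, 238, 255, 268, 286, 301, 355, 370, 444, 451, 475, 621.
n = 17.
r = (20/100)·(17 + 1) = 3.6.
Rank 3 is 69 and rank 4 is 97.
Interpolate: 69 + 0.6·(97 − 69) = 69 + 0.6·28 = 85.8.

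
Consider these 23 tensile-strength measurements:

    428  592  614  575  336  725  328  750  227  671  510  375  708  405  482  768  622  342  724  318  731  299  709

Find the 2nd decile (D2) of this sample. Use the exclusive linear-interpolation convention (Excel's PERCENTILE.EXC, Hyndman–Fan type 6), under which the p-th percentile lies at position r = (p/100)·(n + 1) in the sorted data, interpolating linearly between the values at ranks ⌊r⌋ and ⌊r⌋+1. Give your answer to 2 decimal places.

Sorted: 227, 299, 318, 328, 336, 342, 375, 405, 428, 482, 510, 575, 592, 614, 622, 671, 708, 709, 724, 725, 731, 750, 768.
n = 23.
r = (20/100)·(23 + 1) = 4.8.
Rank 4 is 328 and rank 5 is 336.
Interpolate: 328 + 0.8·(336 − 328) = 328 + 0.8·8 = 334.4.

334.40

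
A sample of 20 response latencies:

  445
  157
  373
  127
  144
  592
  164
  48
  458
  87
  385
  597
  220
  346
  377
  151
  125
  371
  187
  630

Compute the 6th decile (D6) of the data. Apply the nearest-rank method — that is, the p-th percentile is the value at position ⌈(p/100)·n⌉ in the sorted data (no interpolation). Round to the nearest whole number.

Sorted: 48, 87, 125, 127, 144, 151, 157, 164, 187, 220, 346, 371, 373, 377, 385, 445, 458, 592, 597, 630.
n = 20.
Position = ⌈60/100 · 20⌉ = ⌈12⌉ = 12.
The value at rank 12 is 371.

371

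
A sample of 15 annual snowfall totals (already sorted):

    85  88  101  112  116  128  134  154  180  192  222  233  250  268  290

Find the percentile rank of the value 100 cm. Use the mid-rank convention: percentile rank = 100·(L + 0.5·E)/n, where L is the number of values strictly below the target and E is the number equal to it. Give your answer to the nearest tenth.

13.3

Count below 100: L = 2; count equal: E = 0; n = 15.
Percentile rank = 100·(2 + 0.5·0)/15 = 100·2/15 = 13.33.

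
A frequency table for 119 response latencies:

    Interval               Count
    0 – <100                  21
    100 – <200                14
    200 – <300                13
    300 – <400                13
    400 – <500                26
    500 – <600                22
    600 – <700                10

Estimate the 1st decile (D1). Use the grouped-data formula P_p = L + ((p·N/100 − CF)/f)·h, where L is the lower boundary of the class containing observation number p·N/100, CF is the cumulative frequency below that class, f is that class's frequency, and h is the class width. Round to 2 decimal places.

N = 119; target position k = 10/100 · 119 = 11.9.
Cumulative frequencies: 21, 35, 48, 61, 87, 109, 119.
Observation 11.9 falls in the class 0 – <100.
L = 0, CF = 0, f = 21, h = 100.
P10 = 0 + ((11.9 − 0)/21)·100 = 0 + 56.6667 = 56.6667.

56.67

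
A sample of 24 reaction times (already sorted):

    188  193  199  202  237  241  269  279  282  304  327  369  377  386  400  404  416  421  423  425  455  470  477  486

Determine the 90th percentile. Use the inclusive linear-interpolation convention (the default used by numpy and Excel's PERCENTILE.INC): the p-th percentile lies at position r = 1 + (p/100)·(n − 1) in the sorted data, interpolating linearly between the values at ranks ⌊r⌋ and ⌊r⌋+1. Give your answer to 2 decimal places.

465.50

n = 24.
r = 1 + (90/100)·(24 − 1) = 1 + 20.7 = 21.7.
Rank 21 is 455 and rank 22 is 470.
Interpolate: 455 + 0.7·(470 − 455) = 455 + 0.7·15 = 465.5.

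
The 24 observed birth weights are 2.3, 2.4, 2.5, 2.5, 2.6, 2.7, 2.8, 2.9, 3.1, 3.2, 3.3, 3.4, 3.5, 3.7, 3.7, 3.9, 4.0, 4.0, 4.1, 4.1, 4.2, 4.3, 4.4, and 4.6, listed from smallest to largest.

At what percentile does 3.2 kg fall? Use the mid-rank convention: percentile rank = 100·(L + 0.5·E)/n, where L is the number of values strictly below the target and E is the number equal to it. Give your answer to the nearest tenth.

39.6

Count below 3.2: L = 9; count equal: E = 1; n = 24.
Percentile rank = 100·(9 + 0.5·1)/24 = 100·9.5/24 = 39.58.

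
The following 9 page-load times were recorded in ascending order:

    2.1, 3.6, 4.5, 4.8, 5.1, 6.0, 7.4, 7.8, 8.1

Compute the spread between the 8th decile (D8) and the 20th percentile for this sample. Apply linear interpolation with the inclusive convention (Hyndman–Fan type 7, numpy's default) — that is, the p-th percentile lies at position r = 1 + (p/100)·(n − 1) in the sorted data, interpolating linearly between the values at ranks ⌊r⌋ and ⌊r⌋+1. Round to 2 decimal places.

3.42

n = 9.
P20: r = 2.6; ranks 2–3 are 3.6, 4.5; interpolating gives 4.14.
P80: r = 7.4; ranks 7–8 are 7.4, 7.8; interpolating gives 7.56.
Difference: 7.56 − 4.14 = 3.42.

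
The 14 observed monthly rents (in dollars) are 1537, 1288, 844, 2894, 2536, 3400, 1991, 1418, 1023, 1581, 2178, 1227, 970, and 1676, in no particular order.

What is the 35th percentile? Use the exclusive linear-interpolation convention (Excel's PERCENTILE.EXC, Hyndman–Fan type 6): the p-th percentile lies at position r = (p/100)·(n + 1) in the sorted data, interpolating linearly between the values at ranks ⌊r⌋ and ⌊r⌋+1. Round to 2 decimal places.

Sorted: 844, 970, 1023, 1227, 1288, 1418, 1537, 1581, 1676, 1991, 2178, 2536, 2894, 3400.
n = 14.
r = (35/100)·(14 + 1) = 5.25.
Rank 5 is 1288 and rank 6 is 1418.
Interpolate: 1288 + 0.25·(1418 − 1288) = 1288 + 0.25·130 = 1320.5.

1320.50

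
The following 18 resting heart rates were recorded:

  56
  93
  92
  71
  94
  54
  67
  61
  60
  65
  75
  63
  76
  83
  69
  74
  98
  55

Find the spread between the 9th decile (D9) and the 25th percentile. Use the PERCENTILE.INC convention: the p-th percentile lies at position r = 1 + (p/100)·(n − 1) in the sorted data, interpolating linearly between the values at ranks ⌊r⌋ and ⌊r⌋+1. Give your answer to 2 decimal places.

Sorted: 54, 55, 56, 60, 61, 63, 65, 67, 69, 71, 74, 75, 76, 83, 92, 93, 94, 98.
n = 18.
P25: r = 5.25; ranks 5–6 are 61, 63; interpolating gives 61.5.
P90: r = 16.3; ranks 16–17 are 93, 94; interpolating gives 93.3.
Difference: 93.3 − 61.5 = 31.8.

31.80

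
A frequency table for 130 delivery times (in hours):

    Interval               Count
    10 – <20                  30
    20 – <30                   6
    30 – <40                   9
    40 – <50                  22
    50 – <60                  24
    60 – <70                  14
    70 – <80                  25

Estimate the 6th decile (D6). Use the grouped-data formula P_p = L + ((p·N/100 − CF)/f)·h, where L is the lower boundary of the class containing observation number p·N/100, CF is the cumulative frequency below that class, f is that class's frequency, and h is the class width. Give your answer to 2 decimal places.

N = 130; target position k = 60/100 · 130 = 78.
Cumulative frequencies: 30, 36, 45, 67, 91, 105, 130.
Observation 78 falls in the class 50 – <60.
L = 50, CF = 67, f = 24, h = 10.
P60 = 50 + ((78 − 67)/24)·10 = 50 + 4.58333 = 54.5833.

54.58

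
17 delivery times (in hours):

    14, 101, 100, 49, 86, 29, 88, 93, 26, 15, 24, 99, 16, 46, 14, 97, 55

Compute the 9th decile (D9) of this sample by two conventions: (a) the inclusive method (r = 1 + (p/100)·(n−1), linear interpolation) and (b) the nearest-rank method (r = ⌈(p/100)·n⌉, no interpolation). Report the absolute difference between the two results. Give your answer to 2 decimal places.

0.60

Sorted: 14, 14, 15, 16, 24, 26, 29, 46, 49, 55, 86, 88, 93, 97, 99, 100, 101.
n = 17.
(a) r = 15.4; between ranks 15 (99) and 16 (100): 99.4.
(b) the nearest-rank method: rank 16 → 100.
|99.4 − 100| = 0.6.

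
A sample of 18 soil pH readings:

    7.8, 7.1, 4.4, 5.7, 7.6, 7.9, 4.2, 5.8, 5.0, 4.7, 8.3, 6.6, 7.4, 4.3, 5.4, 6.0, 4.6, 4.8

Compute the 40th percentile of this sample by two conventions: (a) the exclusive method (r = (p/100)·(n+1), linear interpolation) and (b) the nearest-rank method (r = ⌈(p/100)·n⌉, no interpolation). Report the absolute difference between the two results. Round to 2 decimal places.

0.16

Sorted: 4.2, 4.3, 4.4, 4.6, 4.7, 4.8, 5.0, 5.4, 5.7, 5.8, 6.0, 6.6, 7.1, 7.4, 7.6, 7.8, 7.9, 8.3.
n = 18.
(a) r = 7.6; between ranks 7 (5.0) and 8 (5.4): 5.24.
(b) the nearest-rank method: rank 8 → 5.4.
|5.24 − 5.4| = 0.16.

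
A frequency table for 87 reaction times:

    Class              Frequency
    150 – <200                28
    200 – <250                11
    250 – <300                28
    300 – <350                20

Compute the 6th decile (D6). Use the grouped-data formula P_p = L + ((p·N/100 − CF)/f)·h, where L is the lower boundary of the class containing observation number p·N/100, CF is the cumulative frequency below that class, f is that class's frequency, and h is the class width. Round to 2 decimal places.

N = 87; target position k = 60/100 · 87 = 52.2.
Cumulative frequencies: 28, 39, 67, 87.
Observation 52.2 falls in the class 250 – <300.
L = 250, CF = 39, f = 28, h = 50.
P60 = 250 + ((52.2 − 39)/28)·50 = 250 + 23.5714 = 273.571.

273.57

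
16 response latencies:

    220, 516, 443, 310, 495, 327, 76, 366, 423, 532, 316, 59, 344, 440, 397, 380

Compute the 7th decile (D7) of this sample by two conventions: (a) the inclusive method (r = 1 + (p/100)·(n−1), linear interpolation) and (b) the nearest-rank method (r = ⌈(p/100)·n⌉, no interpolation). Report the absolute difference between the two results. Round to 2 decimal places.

8.50

Sorted: 59, 76, 220, 310, 316, 327, 344, 366, 380, 397, 423, 440, 443, 495, 516, 532.
n = 16.
(a) r = 11.5; between ranks 11 (423) and 12 (440): 431.5.
(b) the nearest-rank method: rank 12 → 440.
|431.5 − 440| = 8.5.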